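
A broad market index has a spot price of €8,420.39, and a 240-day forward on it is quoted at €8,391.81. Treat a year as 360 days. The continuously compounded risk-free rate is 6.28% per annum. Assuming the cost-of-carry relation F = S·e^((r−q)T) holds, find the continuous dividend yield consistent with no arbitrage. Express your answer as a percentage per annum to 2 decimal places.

From F = S·e^((r−q)T): (r − q) = ln(F/S)/T
ln(8391.81/8420.39) = ln(0.996606) = -0.003400
(r − q) = -0.003400 / (240/360) = -0.005100
q = r − ln(F/S)/T = 0.0628 + 0.005100 = 0.067900
q = 6.79%

6.79%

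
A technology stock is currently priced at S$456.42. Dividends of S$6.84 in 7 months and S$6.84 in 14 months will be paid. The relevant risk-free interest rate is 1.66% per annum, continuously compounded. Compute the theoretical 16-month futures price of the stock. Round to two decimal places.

PV(dividends) I = 6.84·e^(−0.0166·7/12) + 6.84·e^(−0.0166·14/12)
I = 6.7741 + 6.7088 = 13.4829
F = (S − I)·e^(rT) = (456.42 − 13.4829) · e^(0.0166·16/12)
= 442.9371 · e^0.022133 = 442.9371 × 1.022380 = S$452.85

S$452.85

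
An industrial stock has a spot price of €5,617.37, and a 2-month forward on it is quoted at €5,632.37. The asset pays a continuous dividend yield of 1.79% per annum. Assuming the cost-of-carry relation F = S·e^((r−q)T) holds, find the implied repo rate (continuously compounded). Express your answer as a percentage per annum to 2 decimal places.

From F = S·e^((r−q)T): (r − q) = ln(F/S)/T
ln(5632.37/5617.37) = ln(1.002670) = 0.002666
(r − q) = 0.002666 / (2/12) = 0.015996
r = ln(F/S)/T + q = 0.015996 + 0.0179 = 0.033896
r = 3.39%

3.39%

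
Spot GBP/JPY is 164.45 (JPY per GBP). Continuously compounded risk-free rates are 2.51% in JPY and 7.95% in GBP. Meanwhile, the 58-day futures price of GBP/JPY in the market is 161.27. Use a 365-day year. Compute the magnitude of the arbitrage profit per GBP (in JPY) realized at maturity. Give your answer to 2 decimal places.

1.76 per GBP (in JPY)

Fair futures: F* = S·e^(carry·T), with carry = (r_JPY − r_GBP) = 0.0251 − 0.0795 = -0.0544
F* = 164.45 · e^(-0.0544 × 58/365) = 164.45 · e^-0.008644 = 164.45 × 0.991393 = 163.0346
Market 161.27 < fair 163.0346: forward underpriced → reverse cash-and-carry (short spot, go long the forward).
At maturity, profit = |F_mkt − F*| = |161.27 − 163.0346| = 1.76 per GBP (in JPY)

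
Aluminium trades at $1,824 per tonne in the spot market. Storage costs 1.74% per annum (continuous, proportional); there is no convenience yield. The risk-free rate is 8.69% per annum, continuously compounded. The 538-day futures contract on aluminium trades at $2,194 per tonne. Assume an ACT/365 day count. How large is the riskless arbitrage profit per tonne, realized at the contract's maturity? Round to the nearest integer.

Fair futures: F* = S·e^(carry·T), with carry = (r + u) = 0.0869 + 0.0174 = 0.1043
F* = 1824 · e^(0.1043 × 538/365) = 1824 · e^0.153735 = 1824 × 1.166182 = $2127.1160
Market $2194 > fair $2127.1160: forward overpriced → cash-and-carry (buy spot, short the forward).
At maturity, profit = |F_mkt − F*| = |2194 − 2127.1160| = $67 per tonne

$67 per tonne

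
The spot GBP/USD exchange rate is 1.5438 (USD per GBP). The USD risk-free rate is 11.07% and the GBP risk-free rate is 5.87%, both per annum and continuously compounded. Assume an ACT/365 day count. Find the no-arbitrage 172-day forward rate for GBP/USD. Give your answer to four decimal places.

F = S·e^((r_USD − r_GBP)T) = 1.5438 · e^((0.1107 − 0.0587) × 172/365)
= 1.5438 · e^0.024504 = 1.5438 × 1.024807
F = 1.5821 USD per GBP

1.5821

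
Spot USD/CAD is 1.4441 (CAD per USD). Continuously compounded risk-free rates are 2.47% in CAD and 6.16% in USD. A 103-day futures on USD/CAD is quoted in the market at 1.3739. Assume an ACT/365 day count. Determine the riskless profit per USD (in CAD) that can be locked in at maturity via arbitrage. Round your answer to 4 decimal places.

0.0552 per USD (in CAD)

Fair futures: F* = S·e^(carry·T), with carry = (r_CAD − r_USD) = 0.0247 − 0.0616 = -0.0369
F* = 1.4441 · e^(-0.0369 × 103/365) = 1.4441 · e^-0.010413 = 1.4441 × 0.989641 = 1.4291
Market 1.3739 < fair 1.4291: forward underpriced → reverse cash-and-carry (short spot, go long the forward).
At maturity, profit = |F_mkt − F*| = |1.3739 − 1.4291| = 0.0552 per USD (in CAD)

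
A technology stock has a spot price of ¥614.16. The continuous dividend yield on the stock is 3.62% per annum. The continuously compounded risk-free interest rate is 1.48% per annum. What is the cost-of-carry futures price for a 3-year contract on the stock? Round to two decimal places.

¥575.97

F = S·e^((r − q)T) = 614.16 · e^((0.0148 − 0.0362) × 3)
= 614.16 · e^-0.064200 = 614.16 × 0.937817
F = ¥575.97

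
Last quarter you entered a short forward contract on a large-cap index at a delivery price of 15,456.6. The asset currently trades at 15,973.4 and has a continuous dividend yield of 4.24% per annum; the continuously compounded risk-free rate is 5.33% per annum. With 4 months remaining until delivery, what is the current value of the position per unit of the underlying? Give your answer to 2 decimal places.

-564.82

Current fair forward for the remaining 4 months: F = S·e^((r − q)·T), (r − q) = 0.0533 − 0.0424 = 0.0109
F = 15973.4 · e^(0.0109 × 4/12) = 15973.4 × 1.00363994 = 16031.5422
Value of long forward = (F − K)·e^(−rT) = (16031.5422 − 15456.6) · e^(−0.0533·4/12)
= 574.9422 × 0.98239023 = 564.82
Short position value = −(long value) = -564.82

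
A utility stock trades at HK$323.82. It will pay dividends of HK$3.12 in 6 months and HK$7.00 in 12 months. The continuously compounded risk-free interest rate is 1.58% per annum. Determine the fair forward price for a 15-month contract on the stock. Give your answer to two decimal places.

PV(dividends) I = 3.12·e^(−0.0158·6/12) + 7.00·e^(−0.0158·12/12)
I = 3.0954 + 6.8903 = 9.9857
F = (S − I)·e^(rT) = (323.82 − 9.9857) · e^(0.0158·15/12)
= 313.8343 · e^0.019750 = 313.8343 × 1.019946 = HK$320.09

HK$320.09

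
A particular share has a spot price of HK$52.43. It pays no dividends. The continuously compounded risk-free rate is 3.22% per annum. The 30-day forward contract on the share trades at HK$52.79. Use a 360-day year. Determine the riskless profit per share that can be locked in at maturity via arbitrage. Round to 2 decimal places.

Fair forward: F* = S·e^(carry·T), with carry = r = 0.0322
F* = 52.43 · e^(0.0322 × 30/360) = 52.43 · e^0.002683 = 52.43 × 1.002687 = HK$52.5709
Market HK$52.79 > fair HK$52.5709: forward overpriced → cash-and-carry (buy spot, short the forward).
At maturity, profit = |F_mkt − F*| = |52.79 − 52.5709| = HK$0.22 per share

HK$0.22 per share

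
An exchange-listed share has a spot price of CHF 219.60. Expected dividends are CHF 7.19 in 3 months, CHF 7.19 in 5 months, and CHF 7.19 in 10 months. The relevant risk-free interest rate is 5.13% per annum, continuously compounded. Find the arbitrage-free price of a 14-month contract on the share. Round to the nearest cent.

CHF 210.82

PV(dividends) I = 7.19·e^(−0.0513·3/12) + 7.19·e^(−0.0513·5/12) + 7.19·e^(−0.0513·10/12)
I = 7.0984 + 7.0379 + 6.8891 = 21.0254
F = (S − I)·e^(rT) = (219.60 − 21.0254) · e^(0.0513·14/12)
= 198.5746 · e^0.059850 = 198.5746 × 1.061677 = CHF 210.82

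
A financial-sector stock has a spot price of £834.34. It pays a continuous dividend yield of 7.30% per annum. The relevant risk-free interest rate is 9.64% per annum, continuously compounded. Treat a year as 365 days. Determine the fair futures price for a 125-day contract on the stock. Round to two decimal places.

£841.05

F = S·e^((r − q)T) = 834.34 · e^((0.0964 − 0.0730) × 125/365)
= 834.34 · e^0.008014 = 834.34 × 1.008046
F = £841.05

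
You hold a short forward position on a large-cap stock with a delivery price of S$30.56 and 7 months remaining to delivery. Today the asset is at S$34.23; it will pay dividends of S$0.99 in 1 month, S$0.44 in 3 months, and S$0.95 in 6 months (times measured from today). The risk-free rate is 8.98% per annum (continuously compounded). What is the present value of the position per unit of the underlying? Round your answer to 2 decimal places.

PV(remaining dividends) I = 0.99·e^(−0.0898·1/12) + 0.44·e^(−0.0898·3/12) + 0.95·e^(−0.0898·6/12) = 2.3211
Current forward F = (S − I)·e^(rT) = (34.23 − 2.3211)·e^(0.0898·7/12) = 31.9089 × 1.053780 = 33.6250
Value (long) = (F − K)·e^(−rT) = (33.6250 − 30.56) × 0.948965 = 2.9086
Short position value = −(long value) = -S$2.91

-S$2.91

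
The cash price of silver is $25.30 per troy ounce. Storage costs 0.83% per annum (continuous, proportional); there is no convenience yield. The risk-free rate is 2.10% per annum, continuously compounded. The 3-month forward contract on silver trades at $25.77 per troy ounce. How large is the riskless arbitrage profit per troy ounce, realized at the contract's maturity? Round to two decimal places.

$0.28 per troy ounce

Fair forward: F* = S·e^(carry·T), with carry = (r + u) = 0.0210 + 0.0083 = 0.0293
F* = 25.30 · e^(0.0293 × 3/12) = 25.30 · e^0.007325 = 25.30 × 1.007352 = $25.4860
Market $25.77 > fair $25.4860: forward overpriced → cash-and-carry (buy spot, short the forward).
At maturity, profit = |F_mkt − F*| = |25.77 − 25.4860| = $0.28 per troy ounce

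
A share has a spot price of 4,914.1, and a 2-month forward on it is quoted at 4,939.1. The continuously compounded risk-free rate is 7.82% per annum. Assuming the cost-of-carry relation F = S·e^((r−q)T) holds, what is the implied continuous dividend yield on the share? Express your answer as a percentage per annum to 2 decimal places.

From F = S·e^((r−q)T): (r − q) = ln(F/S)/T
ln(4939.1/4914.1) = ln(1.005087) = 0.005074
(r − q) = 0.005074 / (2/12) = 0.030444
q = r − ln(F/S)/T = 0.0782 − 0.030444 = 0.047756
q = 4.78%

4.78%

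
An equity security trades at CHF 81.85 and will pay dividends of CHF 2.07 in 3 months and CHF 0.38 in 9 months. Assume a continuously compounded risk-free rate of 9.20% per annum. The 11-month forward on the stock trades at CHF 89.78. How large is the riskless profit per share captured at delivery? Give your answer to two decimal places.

PV(dividends) I = 2.07·e^(−0.0920·3/12) + 0.38·e^(−0.0920·9/12) = 2.3776
Fair forward F* = (S − I)·e^(rT) = (81.85 − 2.3776)·e^0.084333 = 79.4724 × 1.087991 = 86.4653
Market CHF 89.78 > fair 86.4653: forward overpriced → cash-and-carry (borrow at r, buy the stock and collect the dividends, short the forward).
Profit at T = |F_mkt − F*| = |89.78 − 86.4653| = CHF 3.31 per share

CHF 3.31 per share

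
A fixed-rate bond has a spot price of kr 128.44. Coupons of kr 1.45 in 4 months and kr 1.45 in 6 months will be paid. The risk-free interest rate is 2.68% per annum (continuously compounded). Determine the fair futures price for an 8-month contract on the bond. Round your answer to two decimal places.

kr 127.84

PV(coupons) I = 1.45·e^(−0.0268·4/12) + 1.45·e^(−0.0268·6/12)
I = 1.4371 + 1.4307 = 2.8678
F = (S − I)·e^(rT) = (128.44 − 2.8678) · e^(0.0268·8/12)
= 125.5722 · e^0.017867 = 125.5722 × 1.018028 = kr 127.84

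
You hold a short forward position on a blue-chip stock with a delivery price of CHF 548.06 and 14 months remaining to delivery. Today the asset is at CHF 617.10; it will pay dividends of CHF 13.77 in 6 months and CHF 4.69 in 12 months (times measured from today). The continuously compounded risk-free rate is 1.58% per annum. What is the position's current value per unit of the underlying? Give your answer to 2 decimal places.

-CHF 60.77

PV(remaining dividends) I = 13.77·e^(−0.0158·6/12) + 4.69·e^(−0.0158·12/12) = 18.2781
Current forward F = (S − I)·e^(rT) = (617.10 − 18.2781)·e^(0.0158·14/12) = 598.8219 × 1.018604 = 609.9624
Value (long) = (F − K)·e^(−rT) = (609.9624 − 548.06) × 0.981736 = 60.7718
Short position value = −(long value) = -CHF 60.77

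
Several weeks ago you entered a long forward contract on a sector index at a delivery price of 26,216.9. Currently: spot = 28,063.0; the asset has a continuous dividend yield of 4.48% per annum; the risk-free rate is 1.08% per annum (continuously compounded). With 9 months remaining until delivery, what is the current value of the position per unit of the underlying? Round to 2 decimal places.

1130.35

Current fair forward for the remaining 9 months: F = S·e^((r − q)·T), (r − q) = 0.0108 − 0.0448 = -0.0340
F = 28063.0 · e^(-0.0340 × 9/12) = 28063.0 × 0.97482238 = 27356.4404
Value of long forward = (F − K)·e^(−rT) = (27356.4404 − 26216.9) · e^(−0.0108·9/12)
= 1139.5404 × 0.99193272 = 1130.35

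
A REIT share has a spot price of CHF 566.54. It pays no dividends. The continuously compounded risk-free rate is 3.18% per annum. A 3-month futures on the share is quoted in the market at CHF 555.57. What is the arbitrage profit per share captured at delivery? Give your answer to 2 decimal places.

Fair futures: F* = S·e^(carry·T), with carry = r = 0.0318
F* = 566.54 · e^(0.0318 × 3/12) = 566.54 · e^0.007950 = 566.54 × 1.007982 = CHF 571.0621
Market CHF 555.57 < fair CHF 571.0621: forward underpriced → reverse cash-and-carry (short spot, go long the forward).
At maturity, profit = |F_mkt − F*| = |555.57 − 571.0621| = CHF 15.49 per share

CHF 15.49 per share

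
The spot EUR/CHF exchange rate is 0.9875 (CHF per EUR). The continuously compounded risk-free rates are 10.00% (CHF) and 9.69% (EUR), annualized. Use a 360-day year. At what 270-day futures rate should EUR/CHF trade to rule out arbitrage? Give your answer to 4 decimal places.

F = S·e^((r_CHF − r_EUR)T) = 0.9875 · e^((0.1000 − 0.0969) × 270/360)
= 0.9875 · e^0.002325 = 0.9875 × 1.002328
F = 0.9898 CHF per EUR

0.9898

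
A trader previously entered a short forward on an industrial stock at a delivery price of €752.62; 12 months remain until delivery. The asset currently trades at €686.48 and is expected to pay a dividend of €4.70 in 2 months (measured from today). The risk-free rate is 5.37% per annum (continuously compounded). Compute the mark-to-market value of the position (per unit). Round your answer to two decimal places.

€31.45

PV(remaining dividends) I = 4.70·e^(−0.0537·2/12) = 4.6581
Current forward F = (S − I)·e^(rT) = (686.48 − 4.6581)·e^(0.0537·12/12) = 681.8219 × 1.055168 = 719.4367
Value (long) = (F − K)·e^(−rT) = (719.4367 − 752.62) × 0.947716 = -31.4483
Short position value = −(long value) = €31.45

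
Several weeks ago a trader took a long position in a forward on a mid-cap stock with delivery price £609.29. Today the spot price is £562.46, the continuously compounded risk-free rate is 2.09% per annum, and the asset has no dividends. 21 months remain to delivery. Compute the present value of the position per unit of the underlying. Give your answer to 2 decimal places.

-£24.95

Current fair forward for the remaining 21 months: F = S·e^(r·T), r = 0.0209
F = 562.46 · e^(0.0209 × 21/12) = 562.46 × 1.037252 = 583.4128
Value of long forward = (F − K)·e^(−rT) = (583.4128 − 609.29) · e^(−0.0209·21/12)
= -25.8772 × 0.964086 = -24.95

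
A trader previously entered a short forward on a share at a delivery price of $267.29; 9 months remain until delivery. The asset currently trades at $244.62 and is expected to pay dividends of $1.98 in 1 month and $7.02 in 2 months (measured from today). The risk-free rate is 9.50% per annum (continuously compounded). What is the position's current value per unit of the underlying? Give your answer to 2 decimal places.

PV(remaining dividends) I = 1.98·e^(−0.0950·1/12) + 7.02·e^(−0.0950·2/12) = 8.8741
Current forward F = (S − I)·e^(rT) = (244.62 − 8.8741)·e^(0.0950·9/12) = 235.7459 × 1.073850 = 253.1557
Value (long) = (F − K)·e^(−rT) = (253.1557 − 267.29) × 0.931229 = -13.1623
Short position value = −(long value) = $13.16

$13.16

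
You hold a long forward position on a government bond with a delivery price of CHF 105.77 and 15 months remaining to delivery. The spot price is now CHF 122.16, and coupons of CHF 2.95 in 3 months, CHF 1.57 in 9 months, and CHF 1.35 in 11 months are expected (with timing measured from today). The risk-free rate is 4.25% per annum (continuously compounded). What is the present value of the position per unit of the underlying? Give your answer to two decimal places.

PV(remaining coupons) I = 2.95·e^(−0.0425·3/12) + 1.57·e^(−0.0425·9/12) + 1.35·e^(−0.0425·11/12) = 5.7380
Current forward F = (S − I)·e^(rT) = (122.16 − 5.7380)·e^(0.0425·15/12) = 116.4220 × 1.054561 = 122.7741
Value (long) = (F − K)·e^(−rT) = (122.7741 − 105.77) × 0.948261 = 16.1243
Value = CHF 16.12

CHF 16.12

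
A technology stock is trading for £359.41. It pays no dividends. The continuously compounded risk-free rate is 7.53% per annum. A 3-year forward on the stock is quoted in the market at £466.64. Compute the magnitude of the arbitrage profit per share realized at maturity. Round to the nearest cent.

Fair forward: F* = S·e^(carry·T), with carry = r = 0.0753
F* = 359.41 · e^(0.0753 × 3) = 359.41 · e^0.225900 = 359.41 × 1.253450 = £450.5025
Market £466.64 > fair £450.5025: forward overpriced → cash-and-carry (buy spot, short the forward).
At maturity, profit = |F_mkt − F*| = |466.64 − 450.5025| = £16.14 per share

£16.14 per share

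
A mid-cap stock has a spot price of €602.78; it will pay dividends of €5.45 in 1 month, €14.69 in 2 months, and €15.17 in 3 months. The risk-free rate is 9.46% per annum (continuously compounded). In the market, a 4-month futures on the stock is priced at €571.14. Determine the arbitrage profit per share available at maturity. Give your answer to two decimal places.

PV(dividends) I = 5.45·e^(−0.0946·1/12) + 14.69·e^(−0.0946·2/12) + 15.17·e^(−0.0946·3/12) = 34.6828
Fair futures F* = (S − I)·e^(rT) = (602.78 − 34.6828)·e^0.031533 = 568.0972 × 1.032035 = 586.2962
Market €571.14 < fair 586.2962: forward underpriced → reverse cash-and-carry (short the stock, invest proceeds at r, pay the dividends, go long the forward).
Profit at T = |F_mkt − F*| = |571.14 − 586.2962| = €15.16 per share

€15.16 per share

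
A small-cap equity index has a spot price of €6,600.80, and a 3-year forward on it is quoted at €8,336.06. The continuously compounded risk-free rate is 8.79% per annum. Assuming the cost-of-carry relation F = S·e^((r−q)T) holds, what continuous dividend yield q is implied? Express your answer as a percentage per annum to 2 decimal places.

1.01%

From F = S·e^((r−q)T): (r − q) = ln(F/S)/T
ln(8336.06/6600.80) = ln(1.262886) = 0.233400
(r − q) = 0.233400 / (3) = 0.077800
q = r − ln(F/S)/T = 0.0879 − 0.077800 = 0.010100
q = 1.01%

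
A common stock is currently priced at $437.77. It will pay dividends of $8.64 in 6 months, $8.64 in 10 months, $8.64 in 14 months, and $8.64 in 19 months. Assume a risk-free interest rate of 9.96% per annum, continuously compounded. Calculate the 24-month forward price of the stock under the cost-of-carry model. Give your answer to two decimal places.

$496.14

PV(dividends) I = 8.64·e^(−0.0996·6/12) + 8.64·e^(−0.0996·10/12) + 8.64·e^(−0.0996·14/12) + 8.64·e^(−0.0996·19/12)
I = 8.2203 + 7.9518 + 7.6922 + 7.3795 = 31.2438
F = (S − I)·e^(rT) = (437.77 − 31.2438) · e^(0.0996·24/12)
= 406.5262 · e^0.199200 = 406.5262 × 1.220426 = $496.14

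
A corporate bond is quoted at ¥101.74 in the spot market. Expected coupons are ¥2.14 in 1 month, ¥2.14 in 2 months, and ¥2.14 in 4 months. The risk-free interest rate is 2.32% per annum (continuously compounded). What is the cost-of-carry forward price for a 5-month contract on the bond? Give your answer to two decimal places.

PV(coupons) I = 2.14·e^(−0.0232·1/12) + 2.14·e^(−0.0232·2/12) + 2.14·e^(−0.0232·4/12)
I = 2.1359 + 2.1317 + 2.1235 = 6.3911
F = (S − I)·e^(rT) = (101.74 − 6.3911) · e^(0.0232·5/12)
= 95.3489 · e^0.009667 = 95.3489 × 1.009714 = ¥96.28

¥96.28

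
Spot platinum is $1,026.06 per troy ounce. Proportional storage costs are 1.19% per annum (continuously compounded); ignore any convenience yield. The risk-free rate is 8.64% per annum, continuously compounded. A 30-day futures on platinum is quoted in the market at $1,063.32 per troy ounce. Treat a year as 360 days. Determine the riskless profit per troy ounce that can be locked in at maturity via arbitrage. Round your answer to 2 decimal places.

$28.82 per troy ounce

Fair futures: F* = S·e^(carry·T), with carry = (r + u) = 0.0864 + 0.0119 = 0.0983
F* = 1026.06 · e^(0.0983 × 30/360) = 1026.06 · e^0.00819167 = 1026.06 × 1.00822531 = $1034.4997
Market $1063.32 > fair $1034.4997: forward overpriced → cash-and-carry (buy spot, short the forward).
At maturity, profit = |F_mkt − F*| = |1063.32 − 1034.4997| = $28.82 per troy ounce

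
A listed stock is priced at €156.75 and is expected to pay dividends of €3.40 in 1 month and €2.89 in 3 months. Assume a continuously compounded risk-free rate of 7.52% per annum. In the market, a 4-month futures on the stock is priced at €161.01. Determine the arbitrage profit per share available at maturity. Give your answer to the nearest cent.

€6.65 per share

PV(dividends) I = 3.40·e^(−0.0752·1/12) + 2.89·e^(−0.0752·3/12) = 6.2149
Fair futures F* = (S − I)·e^(rT) = (156.75 − 6.2149)·e^0.025067 = 150.5351 × 1.025384 = 154.3563
Market €161.01 > fair 154.3563: forward overpriced → cash-and-carry (borrow at r, buy the stock and collect the dividends, short the forward).
Profit at T = |F_mkt − F*| = |161.01 − 154.3563| = €6.65 per share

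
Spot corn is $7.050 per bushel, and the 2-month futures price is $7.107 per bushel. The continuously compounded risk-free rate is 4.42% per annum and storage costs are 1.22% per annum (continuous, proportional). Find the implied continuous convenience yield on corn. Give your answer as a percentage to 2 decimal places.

F = S·e^((r+u−y)T) ⇒ (r+u−y) = ln(F/S)/T
ln(7.107/7.050) = 0.008053; /T ⇒ 0.048318
y = r + u − ln(F/S)/T = 0.0442 + 0.0122 − 0.048318 = 0.008082
y = 0.81%

0.81%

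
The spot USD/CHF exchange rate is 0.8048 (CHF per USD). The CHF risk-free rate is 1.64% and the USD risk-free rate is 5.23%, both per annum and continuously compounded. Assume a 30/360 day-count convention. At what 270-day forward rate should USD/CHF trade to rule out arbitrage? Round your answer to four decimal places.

0.7834

F = S·e^((r_CHF − r_USD)T) = 0.8048 · e^((0.0164 − 0.0523) × 270/360)
= 0.8048 · e^-0.026925 = 0.8048 × 0.973434
F = 0.7834 CHF per USD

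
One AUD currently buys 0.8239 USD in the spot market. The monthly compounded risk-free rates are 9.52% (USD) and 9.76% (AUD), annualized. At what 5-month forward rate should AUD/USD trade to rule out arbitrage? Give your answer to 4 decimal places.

0.8231

By covered interest parity, F = S · (1+r_USD/12)^(12T) / (1+r_AUD/12)^(12T)
= 0.8239 × 1.040301 / 1.041334 = 0.8239 × 0.999008
F = 0.8231 USD per AUD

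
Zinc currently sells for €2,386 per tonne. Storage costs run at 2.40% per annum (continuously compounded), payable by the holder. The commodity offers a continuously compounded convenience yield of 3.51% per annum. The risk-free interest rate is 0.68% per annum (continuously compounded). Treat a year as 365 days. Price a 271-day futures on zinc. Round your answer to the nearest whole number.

€2,378 per tonne

Net carry = r + u − y = 0.0068 + 0.0240 − 0.0351 = -0.0043
F = S·e^((r+u−y)T) = 2386 · e^(-0.0043 × 271/365) = 2386 · e^-0.003193
= 2386 × 0.996812 = €2,378 per tonne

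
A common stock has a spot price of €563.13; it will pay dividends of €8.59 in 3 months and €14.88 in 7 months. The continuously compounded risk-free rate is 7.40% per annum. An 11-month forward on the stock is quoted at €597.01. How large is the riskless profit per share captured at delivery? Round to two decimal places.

€18.63 per share

PV(dividends) I = 8.59·e^(−0.0740·3/12) + 14.88·e^(−0.0740·7/12) = 22.6839
Fair forward F* = (S − I)·e^(rT) = (563.13 − 22.6839)·e^0.067833 = 540.4461 × 1.070187 = 578.3784
Market €597.01 > fair 578.3784: forward overpriced → cash-and-carry (borrow at r, buy the stock and collect the dividends, short the forward).
Profit at T = |F_mkt − F*| = |597.01 − 578.3784| = €18.63 per share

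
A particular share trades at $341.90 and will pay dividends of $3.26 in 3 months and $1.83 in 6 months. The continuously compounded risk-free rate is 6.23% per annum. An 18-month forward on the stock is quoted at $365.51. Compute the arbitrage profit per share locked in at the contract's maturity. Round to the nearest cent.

PV(dividends) I = 3.26·e^(−0.0623·3/12) + 1.83·e^(−0.0623·6/12) = 4.9835
Fair forward F* = (S − I)·e^(rT) = (341.90 − 4.9835)·e^0.093450 = 336.9165 × 1.097956 = 369.9195
Market $365.51 < fair 369.9195: forward underpriced → reverse cash-and-carry (short the stock, invest proceeds at r, pay the dividends, go long the forward).
Profit at T = |F_mkt − F*| = |365.51 − 369.9195| = $4.41 per share

$4.41 per share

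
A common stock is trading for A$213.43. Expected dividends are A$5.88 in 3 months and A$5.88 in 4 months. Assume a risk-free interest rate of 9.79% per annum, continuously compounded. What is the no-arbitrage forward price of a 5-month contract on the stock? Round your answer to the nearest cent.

A$210.41

PV(dividends) I = 5.88·e^(−0.0979·3/12) + 5.88·e^(−0.0979·4/12)
I = 5.7378 + 5.6912 = 11.4290
F = (S − I)·e^(rT) = (213.43 − 11.4290) · e^(0.0979·5/12)
= 202.0010 · e^0.040792 = 202.0010 × 1.041635 = A$210.41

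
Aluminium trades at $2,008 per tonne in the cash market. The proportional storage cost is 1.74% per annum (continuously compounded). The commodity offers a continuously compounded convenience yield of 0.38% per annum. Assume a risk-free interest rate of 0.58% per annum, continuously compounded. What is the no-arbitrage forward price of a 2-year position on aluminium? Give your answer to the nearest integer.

Net carry = r + u − y = 0.0058 + 0.0174 − 0.0038 = 0.0194
F = S·e^((r+u−y)T) = 2008 · e^(0.0194 × 2) = 2008 · e^0.038800
= 2008 × 1.039563 = $2,087 per tonne

$2,087 per tonne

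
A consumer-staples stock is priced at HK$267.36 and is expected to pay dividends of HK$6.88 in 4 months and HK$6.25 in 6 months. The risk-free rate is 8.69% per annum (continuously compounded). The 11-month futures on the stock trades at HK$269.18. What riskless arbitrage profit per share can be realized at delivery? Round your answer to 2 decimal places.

HK$6.63 per share

PV(dividends) I = 6.88·e^(−0.0869·4/12) + 6.25·e^(−0.0869·6/12) = 12.6678
Fair futures F* = (S − I)·e^(rT) = (267.36 − 12.6678)·e^0.079658 = 254.6922 × 1.082917 = 275.8105
Market HK$269.18 < fair 275.8105: forward underpriced → reverse cash-and-carry (short the stock, invest proceeds at r, pay the dividends, go long the forward).
Profit at T = |F_mkt − F*| = |269.18 − 275.8105| = HK$6.63 per share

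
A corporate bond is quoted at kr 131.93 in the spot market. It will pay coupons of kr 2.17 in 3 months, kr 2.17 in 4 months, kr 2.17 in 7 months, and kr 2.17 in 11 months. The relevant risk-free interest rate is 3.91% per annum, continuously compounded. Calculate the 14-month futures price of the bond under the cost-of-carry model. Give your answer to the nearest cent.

PV(coupons) I = 2.17·e^(−0.0391·3/12) + 2.17·e^(−0.0391·4/12) + 2.17·e^(−0.0391·7/12) + 2.17·e^(−0.0391·11/12)
I = 2.1489 + 2.1419 + 2.1211 + 2.0936 = 8.5055
F = (S − I)·e^(rT) = (131.93 − 8.5055) · e^(0.0391·14/12)
= 123.4245 · e^0.045617 = 123.4245 × 1.046673 = kr 129.19

kr 129.19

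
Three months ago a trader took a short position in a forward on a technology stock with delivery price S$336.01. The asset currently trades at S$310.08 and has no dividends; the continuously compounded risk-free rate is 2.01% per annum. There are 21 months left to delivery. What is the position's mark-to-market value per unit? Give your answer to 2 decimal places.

Current fair forward for the remaining 21 months: F = S·e^(r·T), r = 0.0201
F = 310.08 · e^(0.0201 × 21/12) = 310.08 × 1.035801 = 321.1812
Value of long forward = (F − K)·e^(−rT) = (321.1812 − 336.01) · e^(−0.0201·21/12)
= -14.8288 × 0.965436 = -14.32
Short position value = −(long value) = S$14.32

S$14.32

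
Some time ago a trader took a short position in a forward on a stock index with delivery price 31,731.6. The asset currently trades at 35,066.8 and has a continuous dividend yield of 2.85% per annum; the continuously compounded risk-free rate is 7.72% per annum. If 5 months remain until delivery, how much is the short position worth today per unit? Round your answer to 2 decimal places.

Current fair forward for the remaining 5 months: F = S·e^((r − q)·T), (r − q) = 0.0772 − 0.0285 = 0.0487
F = 35066.8 · e^(0.0487 × 5/12) = 35066.8 × 1.02049894 = 35785.6322
Value of long forward = (F − K)·e^(−rT) = (35785.6322 − 31731.6) · e^(−0.0772·5/12)
= 4054.0322 × 0.96834518 = 3925.70
Short position value = −(long value) = -3925.70

-3925.70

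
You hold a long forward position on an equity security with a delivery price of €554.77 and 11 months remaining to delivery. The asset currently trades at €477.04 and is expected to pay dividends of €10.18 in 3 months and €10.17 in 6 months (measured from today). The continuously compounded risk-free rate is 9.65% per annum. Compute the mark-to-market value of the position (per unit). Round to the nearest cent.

PV(remaining dividends) I = 10.18·e^(−0.0965·3/12) + 10.17·e^(−0.0965·6/12) = 19.6283
Current forward F = (S − I)·e^(rT) = (477.04 − 19.6283)·e^(0.0965·11/12) = 457.4117 × 1.092489 = 499.7173
Value (long) = (F − K)·e^(−rT) = (499.7173 − 554.77) × 0.915341 = -50.3920
Value = -€50.39

-€50.39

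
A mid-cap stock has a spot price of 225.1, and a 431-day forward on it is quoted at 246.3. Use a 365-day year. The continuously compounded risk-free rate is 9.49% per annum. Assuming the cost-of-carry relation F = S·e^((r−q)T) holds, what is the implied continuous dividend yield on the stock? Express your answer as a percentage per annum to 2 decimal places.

From F = S·e^((r−q)T): (r − q) = ln(F/S)/T
ln(246.3/225.1) = ln(1.094180) = 0.090005
(r − q) = 0.090005 / (431/365) = 0.076222
q = r − ln(F/S)/T = 0.0949 − 0.076222 = 0.018678
q = 1.87%

1.87%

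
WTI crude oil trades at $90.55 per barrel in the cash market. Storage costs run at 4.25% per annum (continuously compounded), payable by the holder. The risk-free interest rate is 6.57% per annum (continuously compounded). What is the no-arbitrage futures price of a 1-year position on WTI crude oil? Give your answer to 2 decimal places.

Net carry = r + u − y = 0.0657 + 0.0425 − 0.0000 = 0.1082
F = S·e^((r+u−y)T) = 90.55 · e^(0.1082 × 1) = 90.55 · e^0.108200
= 90.55 × 1.114271 = $100.90 per barrel

$100.90 per barrel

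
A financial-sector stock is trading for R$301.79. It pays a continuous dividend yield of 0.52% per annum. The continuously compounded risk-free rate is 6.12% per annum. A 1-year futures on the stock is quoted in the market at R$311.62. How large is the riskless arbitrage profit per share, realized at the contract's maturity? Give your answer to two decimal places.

R$7.55 per share

Fair futures: F* = S·e^(carry·T), with carry = (r − q) = 0.0612 − 0.0052 = 0.0560
F* = 301.79 · e^(0.0560 × 1) = 301.79 · e^0.056000 = 301.79 × 1.057598 = R$319.1725
Market R$311.62 < fair R$319.1725: forward underpriced → reverse cash-and-carry (short spot, go long the forward).
At maturity, profit = |F_mkt − F*| = |311.62 − 319.1725| = R$7.55 per share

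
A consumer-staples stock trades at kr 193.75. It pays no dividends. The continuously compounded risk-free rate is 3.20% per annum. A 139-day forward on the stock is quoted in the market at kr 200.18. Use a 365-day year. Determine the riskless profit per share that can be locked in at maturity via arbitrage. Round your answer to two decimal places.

kr 4.05 per share

Fair forward: F* = S·e^(carry·T), with carry = r = 0.0320
F* = 193.75 · e^(0.0320 × 139/365) = 193.75 · e^0.012186 = 193.75 × 1.012261 = kr 196.1256
Market kr 200.18 > fair kr 196.1256: forward overpriced → cash-and-carry (buy spot, short the forward).
At maturity, profit = |F_mkt − F*| = |200.18 − 196.1256| = kr 4.05 per share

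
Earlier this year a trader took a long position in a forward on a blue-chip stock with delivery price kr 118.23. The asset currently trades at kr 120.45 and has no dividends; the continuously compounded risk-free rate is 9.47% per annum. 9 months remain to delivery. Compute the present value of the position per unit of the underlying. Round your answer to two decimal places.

kr 10.33

Current fair forward for the remaining 9 months: F = S·e^(r·T), r = 0.0947
F = 120.45 · e^(0.0947 × 9/12) = 120.45 × 1.073608 = 129.3161
Value of long forward = (F − K)·e^(−rT) = (129.3161 − 118.23) · e^(−0.0947·9/12)
= 11.0861 × 0.931439 = 10.33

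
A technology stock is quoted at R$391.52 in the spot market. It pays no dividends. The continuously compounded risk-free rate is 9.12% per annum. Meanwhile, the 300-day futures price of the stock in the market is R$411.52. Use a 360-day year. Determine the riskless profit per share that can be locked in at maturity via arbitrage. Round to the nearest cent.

Fair futures: F* = S·e^(carry·T), with carry = r = 0.0912
F* = 391.52 · e^(0.0912 × 300/360) = 391.52 · e^0.076000 = 391.52 × 1.078963 = R$422.4356
Market R$411.52 < fair R$422.4356: forward underpriced → reverse cash-and-carry (short spot, go long the forward).
At maturity, profit = |F_mkt − F*| = |411.52 − 422.4356| = R$10.92 per share

R$10.92 per share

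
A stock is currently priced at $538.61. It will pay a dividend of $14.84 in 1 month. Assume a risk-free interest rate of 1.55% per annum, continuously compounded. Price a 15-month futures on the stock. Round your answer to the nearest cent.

$534.04

PV(dividends) I = 14.84·e^(−0.0155·1/12)
I = 14.8208
F = (S − I)·e^(rT) = (538.61 − 14.8208) · e^(0.0155·15/12)
= 523.7892 · e^0.019375 = 523.7892 × 1.019564 = $534.04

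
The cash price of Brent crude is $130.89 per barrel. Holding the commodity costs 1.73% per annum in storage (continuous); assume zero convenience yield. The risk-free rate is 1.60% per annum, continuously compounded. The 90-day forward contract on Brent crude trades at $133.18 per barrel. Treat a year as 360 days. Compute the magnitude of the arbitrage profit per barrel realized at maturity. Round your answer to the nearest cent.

$1.20 per barrel

Fair forward: F* = S·e^(carry·T), with carry = (r + u) = 0.0160 + 0.0173 = 0.0333
F* = 130.89 · e^(0.0333 × 90/360) = 130.89 · e^0.008325 = 130.89 × 1.008360 = $131.9842
Market $133.18 > fair $131.9842: forward overpriced → cash-and-carry (buy spot, short the forward).
At maturity, profit = |F_mkt − F*| = |133.18 − 131.9842| = $1.20 per barrel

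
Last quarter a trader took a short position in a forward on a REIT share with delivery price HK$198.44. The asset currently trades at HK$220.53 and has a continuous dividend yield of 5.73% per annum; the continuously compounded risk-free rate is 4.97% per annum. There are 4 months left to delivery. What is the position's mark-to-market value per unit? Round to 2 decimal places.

Current fair forward for the remaining 4 months: F = S·e^((r − q)·T), (r − q) = 0.0497 − 0.0573 = -0.0076
F = 220.53 · e^(-0.0076 × 4/12) = 220.53 × 0.997470 = 219.9721
Value of long forward = (F − K)·e^(−rT) = (219.9721 − 198.44) · e^(−0.0497·4/12)
= 21.5321 × 0.983570 = 21.18
Short position value = −(long value) = -HK$21.18

-HK$21.18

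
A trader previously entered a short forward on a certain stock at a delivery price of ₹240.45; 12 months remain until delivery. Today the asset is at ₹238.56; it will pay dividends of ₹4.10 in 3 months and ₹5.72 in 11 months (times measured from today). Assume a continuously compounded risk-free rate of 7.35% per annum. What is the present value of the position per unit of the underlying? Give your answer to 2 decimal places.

PV(remaining dividends) I = 4.10·e^(−0.0735·3/12) + 5.72·e^(−0.0735·11/12) = 9.3727
Current forward F = (S − I)·e^(rT) = (238.56 − 9.3727)·e^(0.0735·12/12) = 229.1873 × 1.076269 = 246.6672
Value (long) = (F − K)·e^(−rT) = (246.6672 − 240.45) × 0.929136 = 5.7766
Short position value = −(long value) = -₹5.78

-₹5.78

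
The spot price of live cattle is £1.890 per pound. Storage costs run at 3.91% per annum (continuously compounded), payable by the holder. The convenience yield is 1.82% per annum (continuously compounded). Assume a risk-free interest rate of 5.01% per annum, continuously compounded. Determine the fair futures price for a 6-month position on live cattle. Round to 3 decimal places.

£1.958 per pound

Net carry = r + u − y = 0.0501 + 0.0391 − 0.0182 = 0.0710
F = S·e^((r+u−y)T) = 1.890 · e^(0.0710 × 6/12) = 1.890 · e^0.035500
= 1.890 × 1.036138 = £1.958 per pound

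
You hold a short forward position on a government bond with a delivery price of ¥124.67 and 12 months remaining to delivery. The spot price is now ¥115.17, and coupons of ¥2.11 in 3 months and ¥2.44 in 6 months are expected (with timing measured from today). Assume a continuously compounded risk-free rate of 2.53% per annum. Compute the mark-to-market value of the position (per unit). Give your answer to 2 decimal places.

¥10.89

PV(remaining coupons) I = 2.11·e^(−0.0253·3/12) + 2.44·e^(−0.0253·6/12) = 4.5060
Current forward F = (S − I)·e^(rT) = (115.17 − 4.5060)·e^(0.0253·12/12) = 110.6640 × 1.025623 = 113.4995
Value (long) = (F − K)·e^(−rT) = (113.4995 − 124.67) × 0.975017 = -10.8914
Short position value = −(long value) = ¥10.89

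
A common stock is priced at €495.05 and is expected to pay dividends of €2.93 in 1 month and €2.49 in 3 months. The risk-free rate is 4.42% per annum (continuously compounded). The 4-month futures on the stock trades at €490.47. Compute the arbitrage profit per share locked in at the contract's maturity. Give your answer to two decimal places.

PV(dividends) I = 2.93·e^(−0.0442·1/12) + 2.49·e^(−0.0442·3/12) = 5.3819
Fair futures F* = (S − I)·e^(rT) = (495.05 − 5.3819)·e^0.014733 = 489.6681 × 1.014842 = 496.9358
Market €490.47 < fair 496.9358: forward underpriced → reverse cash-and-carry (short the stock, invest proceeds at r, pay the dividends, go long the forward).
Profit at T = |F_mkt − F*| = |490.47 − 496.9358| = €6.47 per share

€6.47 per share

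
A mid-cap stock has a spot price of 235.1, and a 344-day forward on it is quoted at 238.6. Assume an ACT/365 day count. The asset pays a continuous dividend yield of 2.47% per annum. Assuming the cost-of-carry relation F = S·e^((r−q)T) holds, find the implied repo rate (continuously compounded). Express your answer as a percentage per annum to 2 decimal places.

4.04%

From F = S·e^((r−q)T): (r − q) = ln(F/S)/T
ln(238.6/235.1) = ln(1.014887) = 0.014777
(r − q) = 0.014777 / (344/365) = 0.015679
r = ln(F/S)/T + q = 0.015679 + 0.0247 = 0.040379
r = 4.04%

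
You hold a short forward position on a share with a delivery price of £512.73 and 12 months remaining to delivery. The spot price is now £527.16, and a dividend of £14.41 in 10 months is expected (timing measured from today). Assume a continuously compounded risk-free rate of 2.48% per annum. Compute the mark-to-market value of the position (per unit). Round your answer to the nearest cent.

PV(remaining dividends) I = 14.41·e^(−0.0248·10/12) = 14.1152
Current forward F = (S − I)·e^(rT) = (527.16 − 14.1152)·e^(0.0248·12/12) = 513.0448 × 1.025110 = 525.9274
Value (long) = (F − K)·e^(−rT) = (525.9274 − 512.73) × 0.975505 = 12.8741
Short position value = −(long value) = -£12.87

-£12.87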